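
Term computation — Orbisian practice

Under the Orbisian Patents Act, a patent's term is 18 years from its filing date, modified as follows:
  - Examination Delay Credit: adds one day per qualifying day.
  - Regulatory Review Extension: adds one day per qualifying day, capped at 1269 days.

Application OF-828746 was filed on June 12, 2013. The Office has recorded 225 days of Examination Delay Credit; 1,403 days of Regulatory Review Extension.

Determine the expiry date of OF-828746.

Base term: filing date + 18 years → 12 June 2031.
Examination Delay Credit: +225 days → 23 January 2032.
Regulatory Review Extension: 1403 days claimed exceeds the 1269-day cap, so +1269 days → 15 July 2035.

July 15, 2035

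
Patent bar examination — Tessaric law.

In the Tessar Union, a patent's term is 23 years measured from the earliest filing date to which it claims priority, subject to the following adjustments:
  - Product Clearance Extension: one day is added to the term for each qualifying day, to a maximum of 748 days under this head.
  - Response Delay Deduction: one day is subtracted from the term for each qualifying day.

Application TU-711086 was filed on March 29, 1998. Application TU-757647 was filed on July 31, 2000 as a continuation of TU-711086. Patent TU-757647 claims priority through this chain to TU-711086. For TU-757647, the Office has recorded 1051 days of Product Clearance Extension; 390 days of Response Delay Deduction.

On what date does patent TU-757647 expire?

Earliest priority filing: 29 March 1998.
Base term: 29 March 1998 + 23 years → 29 March 2021.
Product Clearance Extension: 1051 days claimed exceeds the 748-day cap, so +748 days → 16 April 2023.
Response Delay Deduction: −390 days → 22 March 2022.

March 22, 2022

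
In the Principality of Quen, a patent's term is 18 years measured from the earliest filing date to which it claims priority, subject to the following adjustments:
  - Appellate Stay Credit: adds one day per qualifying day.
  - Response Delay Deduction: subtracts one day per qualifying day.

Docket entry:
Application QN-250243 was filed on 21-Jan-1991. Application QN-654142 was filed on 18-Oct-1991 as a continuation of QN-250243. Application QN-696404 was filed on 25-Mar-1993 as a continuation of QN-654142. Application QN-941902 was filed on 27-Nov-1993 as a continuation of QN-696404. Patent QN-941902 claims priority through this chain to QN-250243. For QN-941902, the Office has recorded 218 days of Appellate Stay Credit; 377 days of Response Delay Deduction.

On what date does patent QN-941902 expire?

Earliest priority filing: 21 January 1991.
Base term: 21 January 1991 + 18 years → 21 January 2009.
Appellate Stay Credit: +218 days → 27 August 2009.
Response Delay Deduction: −377 days → 15 August 2008.

August 15, 2008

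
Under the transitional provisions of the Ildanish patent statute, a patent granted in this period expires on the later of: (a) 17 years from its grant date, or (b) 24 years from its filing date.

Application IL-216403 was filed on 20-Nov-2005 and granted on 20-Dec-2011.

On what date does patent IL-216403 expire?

(a) grant + 17 years → 20 December 2028.
(b) filing + 24 years → 20 November 2029.
Later of the two: 20 November 2029.

2029-11-20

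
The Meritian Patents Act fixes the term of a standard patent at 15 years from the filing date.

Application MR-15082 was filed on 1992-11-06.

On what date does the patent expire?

Filing date + 15 years → 6 November 2007.

2007-11-06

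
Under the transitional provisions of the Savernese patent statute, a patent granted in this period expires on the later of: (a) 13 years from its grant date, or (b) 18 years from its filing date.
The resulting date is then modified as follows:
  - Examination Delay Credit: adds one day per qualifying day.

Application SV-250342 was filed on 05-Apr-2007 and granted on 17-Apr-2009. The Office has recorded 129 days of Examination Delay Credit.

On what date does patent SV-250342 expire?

August 12, 2025

(a) grant + 13 years → 17 April 2022.
(b) filing + 18 years → 5 April 2025.
Later of the two: 5 April 2025.
Examination Delay Credit: +129 days → 12 August 2025.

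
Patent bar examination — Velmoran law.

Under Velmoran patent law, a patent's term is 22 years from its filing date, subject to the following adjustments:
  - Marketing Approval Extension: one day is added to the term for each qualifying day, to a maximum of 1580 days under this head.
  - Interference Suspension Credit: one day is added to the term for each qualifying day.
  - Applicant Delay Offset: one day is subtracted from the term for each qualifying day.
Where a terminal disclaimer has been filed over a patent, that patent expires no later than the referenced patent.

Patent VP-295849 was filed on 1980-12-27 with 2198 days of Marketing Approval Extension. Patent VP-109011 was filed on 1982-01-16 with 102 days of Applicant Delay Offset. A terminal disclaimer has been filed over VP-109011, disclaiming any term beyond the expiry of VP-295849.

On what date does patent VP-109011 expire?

October 6, 2003

Natural term of VP-109011:
  Base: filing + 22 years → 16 January 2004.
  Applicant Delay Offset: −102 days → 6 October 2003.
Expiry of referenced patent VP-295849:
  Base: filing + 22 years → 27 December 2002.
  Marketing Approval Extension: 2198 days claimed exceeds the 1580-day cap, so +1580 days → 25 April 2007.
Terminal disclaimer: VP-109011 expires on the earlier of 6 October 2003 and 25 April 2007.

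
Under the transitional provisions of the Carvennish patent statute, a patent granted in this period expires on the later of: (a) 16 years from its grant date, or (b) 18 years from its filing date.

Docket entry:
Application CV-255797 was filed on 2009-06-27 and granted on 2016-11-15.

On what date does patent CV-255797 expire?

(a) grant + 16 years → 15 November 2032.
(b) filing + 18 years → 27 June 2027.
Later of the two: 15 November 2032.

November 15, 2032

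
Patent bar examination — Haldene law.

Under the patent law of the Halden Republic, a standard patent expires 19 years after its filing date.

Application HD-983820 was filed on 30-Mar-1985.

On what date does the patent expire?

2004-03-30

Filing date + 19 years → 30 March 2004.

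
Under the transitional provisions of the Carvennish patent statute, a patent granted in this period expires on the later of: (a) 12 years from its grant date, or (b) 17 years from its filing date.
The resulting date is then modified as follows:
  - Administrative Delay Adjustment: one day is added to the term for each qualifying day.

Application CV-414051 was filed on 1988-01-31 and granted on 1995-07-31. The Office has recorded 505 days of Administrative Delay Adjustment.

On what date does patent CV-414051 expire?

(a) grant + 12 years → 31 July 2007.
(b) filing + 17 years → 31 January 2005.
Later of the two: 31 July 2007.
Administrative Delay Adjustment: +505 days → 17 December 2008.

2008-12-17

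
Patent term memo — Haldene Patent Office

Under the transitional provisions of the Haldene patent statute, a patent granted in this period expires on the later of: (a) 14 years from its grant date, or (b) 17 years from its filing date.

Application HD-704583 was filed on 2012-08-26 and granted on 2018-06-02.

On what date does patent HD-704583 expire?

(a) grant + 14 years → 2 June 2032.
(b) filing + 17 years → 26 August 2029.
Later of the two: 2 June 2032.

June 2, 2032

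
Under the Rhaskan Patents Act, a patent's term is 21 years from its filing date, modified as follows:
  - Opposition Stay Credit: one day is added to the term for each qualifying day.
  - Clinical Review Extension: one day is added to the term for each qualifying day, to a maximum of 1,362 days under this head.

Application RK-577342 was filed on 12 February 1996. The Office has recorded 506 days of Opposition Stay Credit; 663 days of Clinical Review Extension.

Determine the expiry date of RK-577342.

April 26, 2020

Base term: filing date + 21 years → 12 February 2017.
Opposition Stay Credit: +506 days → 3 July 2018.
Clinical Review Extension: 663 days (within the 1362-day cap) → +663 days → 26 April 2020.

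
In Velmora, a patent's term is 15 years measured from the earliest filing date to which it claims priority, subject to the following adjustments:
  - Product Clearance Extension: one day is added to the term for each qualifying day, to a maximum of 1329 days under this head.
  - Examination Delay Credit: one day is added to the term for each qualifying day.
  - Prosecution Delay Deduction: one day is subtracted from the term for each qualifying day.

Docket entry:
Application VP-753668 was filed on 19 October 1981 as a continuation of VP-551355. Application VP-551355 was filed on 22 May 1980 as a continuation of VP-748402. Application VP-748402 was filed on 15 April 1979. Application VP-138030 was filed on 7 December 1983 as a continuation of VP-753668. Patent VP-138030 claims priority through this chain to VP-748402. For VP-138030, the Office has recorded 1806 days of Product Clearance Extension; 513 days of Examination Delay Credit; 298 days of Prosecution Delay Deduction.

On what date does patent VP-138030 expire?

Earliest priority filing: 15 April 1979.
Base term: 15 April 1979 + 15 years → 15 April 1994.
Product Clearance Extension: 1806 days claimed exceeds the 1329-day cap, so +1329 days → 4 December 1997.
Examination Delay Credit: +513 days → 1 May 1999.
Prosecution Delay Deduction: −298 days → 7 July 1998.

July 7, 1998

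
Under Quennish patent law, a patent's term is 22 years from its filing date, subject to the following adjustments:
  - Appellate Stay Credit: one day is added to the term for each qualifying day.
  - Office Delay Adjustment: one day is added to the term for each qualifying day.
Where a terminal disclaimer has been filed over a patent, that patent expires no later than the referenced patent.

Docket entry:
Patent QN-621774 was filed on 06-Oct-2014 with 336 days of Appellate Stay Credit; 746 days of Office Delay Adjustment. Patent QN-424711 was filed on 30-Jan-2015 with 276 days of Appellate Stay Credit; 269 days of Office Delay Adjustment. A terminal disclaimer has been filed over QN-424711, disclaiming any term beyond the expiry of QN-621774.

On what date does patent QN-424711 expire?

July 29, 2038

Natural term of QN-424711:
  Base: filing + 22 years → 30 January 2037.
  Appellate Stay Credit: +276 days → 2 November 2037.
  Office Delay Adjustment: +269 days → 29 July 2038.
Expiry of referenced patent QN-621774:
  Base: filing + 22 years → 6 October 2036.
  Appellate Stay Credit: +336 days → 7 September 2037.
  Office Delay Adjustment: +746 days → 23 September 2039.
Terminal disclaimer: QN-424711 expires on the earlier of 29 July 2038 and 23 September 2039.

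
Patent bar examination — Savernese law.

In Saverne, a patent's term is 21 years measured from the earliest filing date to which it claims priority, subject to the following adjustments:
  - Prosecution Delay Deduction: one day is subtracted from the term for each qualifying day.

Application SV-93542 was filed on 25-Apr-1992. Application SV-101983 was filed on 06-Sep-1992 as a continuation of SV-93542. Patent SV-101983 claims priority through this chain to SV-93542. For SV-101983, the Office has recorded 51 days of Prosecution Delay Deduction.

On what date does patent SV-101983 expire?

March 5, 2013

Earliest priority filing: 25 April 1992.
Base term: 25 April 1992 + 21 years → 25 April 2013.
Prosecution Delay Deduction: −51 days → 5 March 2013.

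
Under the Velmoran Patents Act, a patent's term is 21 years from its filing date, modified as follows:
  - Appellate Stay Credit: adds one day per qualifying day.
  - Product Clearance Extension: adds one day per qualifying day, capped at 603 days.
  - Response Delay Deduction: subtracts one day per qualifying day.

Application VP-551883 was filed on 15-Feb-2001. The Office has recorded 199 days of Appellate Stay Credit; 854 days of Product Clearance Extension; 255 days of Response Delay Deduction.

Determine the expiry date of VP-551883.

2023-08-16

Base term: filing date + 21 years → 15 February 2022.
Appellate Stay Credit: +199 days → 2 September 2022.
Product Clearance Extension: 854 days claimed exceeds the 603-day cap, so +603 days → 27 April 2024.
Response Delay Deduction: −255 days → 16 August 2023.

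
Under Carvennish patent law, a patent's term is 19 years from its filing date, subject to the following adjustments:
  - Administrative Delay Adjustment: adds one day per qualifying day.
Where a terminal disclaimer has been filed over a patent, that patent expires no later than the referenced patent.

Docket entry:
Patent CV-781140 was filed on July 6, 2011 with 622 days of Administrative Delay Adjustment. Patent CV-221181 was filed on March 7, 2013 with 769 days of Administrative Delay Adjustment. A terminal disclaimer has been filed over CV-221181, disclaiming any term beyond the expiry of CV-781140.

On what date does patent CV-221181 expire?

2032-03-19

Natural term of CV-221181:
  Base: filing + 19 years → 7 March 2032.
  Administrative Delay Adjustment: +769 days → 15 April 2034.
Expiry of referenced patent CV-781140:
  Base: filing + 19 years → 6 July 2030.
  Administrative Delay Adjustment: +622 days → 19 March 2032.
Terminal disclaimer: CV-221181 expires on the earlier of 15 April 2034 and 19 March 2032.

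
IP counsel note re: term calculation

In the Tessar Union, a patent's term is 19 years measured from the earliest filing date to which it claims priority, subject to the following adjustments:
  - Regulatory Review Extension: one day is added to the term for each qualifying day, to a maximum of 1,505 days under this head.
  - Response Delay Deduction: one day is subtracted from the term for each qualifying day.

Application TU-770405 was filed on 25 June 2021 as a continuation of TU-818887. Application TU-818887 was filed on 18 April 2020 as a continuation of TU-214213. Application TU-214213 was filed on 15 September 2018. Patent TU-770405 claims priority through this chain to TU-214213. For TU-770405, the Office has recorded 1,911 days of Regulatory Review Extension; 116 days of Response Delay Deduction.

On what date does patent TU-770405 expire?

Earliest priority filing: 15 September 2018.
Base term: 15 September 2018 + 19 years → 15 September 2037.
Regulatory Review Extension: 1911 days claimed exceeds the 1505-day cap, so +1505 days → 29 October 2041.
Response Delay Deduction: −116 days → 5 July 2041.

2041-07-05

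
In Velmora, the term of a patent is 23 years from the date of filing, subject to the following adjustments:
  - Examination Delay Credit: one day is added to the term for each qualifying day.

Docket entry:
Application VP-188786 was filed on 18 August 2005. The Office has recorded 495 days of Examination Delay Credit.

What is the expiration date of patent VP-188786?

December 26, 2029

Base term: filing date + 23 years → 18 August 2028.
Examination Delay Credit: +495 days → 26 December 2029.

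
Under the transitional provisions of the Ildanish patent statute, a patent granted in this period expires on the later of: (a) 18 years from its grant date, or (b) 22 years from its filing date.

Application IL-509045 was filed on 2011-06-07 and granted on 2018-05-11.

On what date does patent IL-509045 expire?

2036-05-11

(a) grant + 18 years → 11 May 2036.
(b) filing + 22 years → 7 June 2033.
Later of the two: 11 May 2036.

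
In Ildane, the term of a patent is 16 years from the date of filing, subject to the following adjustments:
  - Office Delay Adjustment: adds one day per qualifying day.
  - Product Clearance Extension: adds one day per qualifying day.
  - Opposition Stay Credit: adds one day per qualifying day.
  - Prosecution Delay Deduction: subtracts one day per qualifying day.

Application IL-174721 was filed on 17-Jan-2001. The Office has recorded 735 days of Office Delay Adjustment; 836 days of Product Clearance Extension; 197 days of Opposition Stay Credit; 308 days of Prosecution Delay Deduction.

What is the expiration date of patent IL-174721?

2021-01-16

Base term: filing date + 16 years → 17 January 2017.
Office Delay Adjustment: +735 days → 22 January 2019.
Product Clearance Extension: +836 days → 7 May 2021.
Opposition Stay Credit: +197 days → 20 November 2021.
Prosecution Delay Deduction: −308 days → 16 January 2021.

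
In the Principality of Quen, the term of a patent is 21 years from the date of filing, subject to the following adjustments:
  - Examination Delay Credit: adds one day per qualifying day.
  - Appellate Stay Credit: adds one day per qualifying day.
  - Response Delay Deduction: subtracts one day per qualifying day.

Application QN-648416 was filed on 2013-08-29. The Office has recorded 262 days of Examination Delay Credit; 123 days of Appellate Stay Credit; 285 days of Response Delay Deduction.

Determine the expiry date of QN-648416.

Base term: filing date + 21 years → 29 August 2034.
Examination Delay Credit: +262 days → 18 May 2035.
Appellate Stay Credit: +123 days → 18 September 2035.
Response Delay Deduction: −285 days → 7 December 2034.

December 7, 2034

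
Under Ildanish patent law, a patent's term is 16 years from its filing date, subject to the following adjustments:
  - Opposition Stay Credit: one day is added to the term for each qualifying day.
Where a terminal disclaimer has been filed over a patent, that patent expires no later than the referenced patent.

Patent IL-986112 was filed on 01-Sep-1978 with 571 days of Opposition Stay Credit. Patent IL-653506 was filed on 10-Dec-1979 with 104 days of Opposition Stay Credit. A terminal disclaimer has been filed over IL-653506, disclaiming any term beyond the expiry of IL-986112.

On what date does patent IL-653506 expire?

1996-03-23

Natural term of IL-653506:
  Base: filing + 16 years → 10 December 1995.
  Opposition Stay Credit: +104 days → 23 March 1996.
Expiry of referenced patent IL-986112:
  Base: filing + 16 years → 1 September 1994.
  Opposition Stay Credit: +571 days → 25 March 1996.
Terminal disclaimer: IL-653506 expires on the earlier of 23 March 1996 and 25 March 1996.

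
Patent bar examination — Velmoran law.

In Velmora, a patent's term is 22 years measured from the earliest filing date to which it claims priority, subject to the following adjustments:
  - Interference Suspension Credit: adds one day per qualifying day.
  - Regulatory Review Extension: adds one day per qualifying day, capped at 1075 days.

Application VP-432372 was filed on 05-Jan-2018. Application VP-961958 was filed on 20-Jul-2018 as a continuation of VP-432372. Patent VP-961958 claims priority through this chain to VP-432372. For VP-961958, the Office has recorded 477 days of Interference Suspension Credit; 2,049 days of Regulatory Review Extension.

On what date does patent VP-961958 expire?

April 5, 2044

Earliest priority filing: 5 January 2018.
Base term: 5 January 2018 + 22 years → 5 January 2040.
Interference Suspension Credit: +477 days → 26 April 2041.
Regulatory Review Extension: 2049 days claimed exceeds the 1075-day cap, so +1075 days → 5 April 2044.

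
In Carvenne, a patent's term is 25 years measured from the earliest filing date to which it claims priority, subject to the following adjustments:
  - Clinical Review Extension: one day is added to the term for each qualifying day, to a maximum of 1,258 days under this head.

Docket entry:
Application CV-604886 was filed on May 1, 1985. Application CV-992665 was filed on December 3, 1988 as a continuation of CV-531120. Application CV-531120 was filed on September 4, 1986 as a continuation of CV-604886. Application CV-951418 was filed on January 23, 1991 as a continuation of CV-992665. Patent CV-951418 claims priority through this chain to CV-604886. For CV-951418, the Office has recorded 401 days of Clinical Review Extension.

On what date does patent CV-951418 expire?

Earliest priority filing: 1 May 1985.
Base term: 1 May 1985 + 25 years → 1 May 2010.
Clinical Review Extension: 401 days (within the 1258-day cap) → +401 days → 6 June 2011.

June 6, 2011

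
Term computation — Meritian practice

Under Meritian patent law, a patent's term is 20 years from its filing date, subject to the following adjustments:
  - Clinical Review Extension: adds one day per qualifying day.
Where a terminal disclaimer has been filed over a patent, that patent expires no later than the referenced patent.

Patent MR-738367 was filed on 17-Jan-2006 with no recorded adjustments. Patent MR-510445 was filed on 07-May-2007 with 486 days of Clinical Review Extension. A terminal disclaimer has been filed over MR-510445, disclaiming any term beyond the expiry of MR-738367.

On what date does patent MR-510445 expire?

January 17, 2026

Natural term of MR-510445:
  Base: filing + 20 years → 7 May 2027.
  Clinical Review Extension: +486 days → 4 September 2028.
Expiry of referenced patent MR-738367:
  Base: filing + 20 years → 17 January 2026.
Terminal disclaimer: MR-510445 expires on the earlier of 4 September 2028 and 17 January 2026.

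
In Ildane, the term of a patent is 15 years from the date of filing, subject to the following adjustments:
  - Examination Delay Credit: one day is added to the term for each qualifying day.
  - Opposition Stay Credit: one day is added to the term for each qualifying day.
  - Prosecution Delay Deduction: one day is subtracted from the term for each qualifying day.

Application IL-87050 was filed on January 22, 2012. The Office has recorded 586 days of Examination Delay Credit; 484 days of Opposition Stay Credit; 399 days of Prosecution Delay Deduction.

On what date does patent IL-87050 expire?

November 23, 2028

Base term: filing date + 15 years → 22 January 2027.
Examination Delay Credit: +586 days → 30 August 2028.
Opposition Stay Credit: +484 days → 27 December 2029.
Prosecution Delay Deduction: −399 days → 23 November 2028.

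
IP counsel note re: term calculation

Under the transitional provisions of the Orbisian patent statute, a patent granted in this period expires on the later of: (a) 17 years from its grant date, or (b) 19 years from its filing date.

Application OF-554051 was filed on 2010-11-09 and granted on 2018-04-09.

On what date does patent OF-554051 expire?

April 9, 2035

(a) grant + 17 years → 9 April 2035.
(b) filing + 19 years → 9 November 2029.
Later of the two: 9 April 2035.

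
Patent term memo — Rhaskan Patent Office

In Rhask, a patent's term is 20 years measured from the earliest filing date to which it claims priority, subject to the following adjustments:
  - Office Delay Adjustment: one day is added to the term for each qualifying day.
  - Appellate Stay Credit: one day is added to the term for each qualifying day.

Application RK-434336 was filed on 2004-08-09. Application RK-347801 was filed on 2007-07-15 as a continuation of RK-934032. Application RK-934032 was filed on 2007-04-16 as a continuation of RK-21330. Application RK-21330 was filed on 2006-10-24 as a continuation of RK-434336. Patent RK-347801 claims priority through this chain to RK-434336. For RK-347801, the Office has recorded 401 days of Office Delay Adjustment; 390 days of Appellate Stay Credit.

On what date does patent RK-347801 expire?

Earliest priority filing: 9 August 2004.
Base term: 9 August 2004 + 20 years → 9 August 2024.
Office Delay Adjustment: +401 days → 14 September 2025.
Appellate Stay Credit: +390 days → 9 October 2026.

October 9, 2026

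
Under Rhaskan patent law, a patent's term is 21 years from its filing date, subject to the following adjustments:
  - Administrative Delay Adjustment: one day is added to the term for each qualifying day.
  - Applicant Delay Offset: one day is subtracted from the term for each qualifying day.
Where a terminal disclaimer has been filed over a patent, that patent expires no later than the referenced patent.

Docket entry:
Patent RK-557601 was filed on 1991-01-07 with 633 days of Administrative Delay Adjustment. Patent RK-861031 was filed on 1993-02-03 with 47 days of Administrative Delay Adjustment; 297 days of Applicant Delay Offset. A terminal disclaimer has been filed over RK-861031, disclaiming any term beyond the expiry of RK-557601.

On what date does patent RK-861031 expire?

2013-05-29

Natural term of RK-861031:
  Base: filing + 21 years → 3 February 2014.
  Administrative Delay Adjustment: +47 days → 22 March 2014.
  Applicant Delay Offset: −297 days → 29 May 2013.
Expiry of referenced patent RK-557601:
  Base: filing + 21 years → 7 January 2012.
  Administrative Delay Adjustment: +633 days → 1 October 2013.
Terminal disclaimer: RK-861031 expires on the earlier of 29 May 2013 and 1 October 2013.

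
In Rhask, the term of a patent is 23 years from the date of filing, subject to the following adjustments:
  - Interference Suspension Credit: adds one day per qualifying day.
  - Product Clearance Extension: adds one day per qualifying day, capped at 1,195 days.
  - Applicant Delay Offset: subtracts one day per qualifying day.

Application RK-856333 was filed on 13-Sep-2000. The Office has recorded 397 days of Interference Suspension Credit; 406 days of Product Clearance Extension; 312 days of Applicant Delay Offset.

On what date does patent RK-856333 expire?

January 16, 2025

Base term: filing date + 23 years → 13 September 2023.
Interference Suspension Credit: +397 days → 14 October 2024.
Product Clearance Extension: 406 days (within the 1195-day cap) → +406 days → 24 November 2025.
Applicant Delay Offset: −312 days → 16 January 2025.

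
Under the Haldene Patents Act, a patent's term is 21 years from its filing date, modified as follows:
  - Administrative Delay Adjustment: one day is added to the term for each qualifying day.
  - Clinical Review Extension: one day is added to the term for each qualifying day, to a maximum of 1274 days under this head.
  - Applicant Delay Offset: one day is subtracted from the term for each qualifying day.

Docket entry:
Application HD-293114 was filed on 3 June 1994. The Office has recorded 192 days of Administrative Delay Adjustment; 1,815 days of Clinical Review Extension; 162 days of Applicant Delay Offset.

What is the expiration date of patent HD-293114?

Base term: filing date + 21 years → 3 June 2015.
Administrative Delay Adjustment: +192 days → 12 December 2015.
Clinical Review Extension: 1815 days claimed exceeds the 1274-day cap, so +1274 days → 8 June 2019.
Applicant Delay Offset: −162 days → 28 December 2018.

2018-12-28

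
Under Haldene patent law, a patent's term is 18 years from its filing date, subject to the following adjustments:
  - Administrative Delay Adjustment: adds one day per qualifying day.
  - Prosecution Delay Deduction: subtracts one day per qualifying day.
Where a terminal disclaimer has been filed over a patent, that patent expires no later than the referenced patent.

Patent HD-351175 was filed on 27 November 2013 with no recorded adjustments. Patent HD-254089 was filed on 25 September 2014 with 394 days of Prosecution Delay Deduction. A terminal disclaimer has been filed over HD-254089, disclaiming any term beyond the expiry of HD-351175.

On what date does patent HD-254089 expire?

Natural term of HD-254089:
  Base: filing + 18 years → 25 September 2032.
  Prosecution Delay Deduction: −394 days → 28 August 2031.
Expiry of referenced patent HD-351175:
  Base: filing + 18 years → 27 November 2031.
Terminal disclaimer: HD-254089 expires on the earlier of 28 August 2031 and 27 November 2031.

August 28, 2031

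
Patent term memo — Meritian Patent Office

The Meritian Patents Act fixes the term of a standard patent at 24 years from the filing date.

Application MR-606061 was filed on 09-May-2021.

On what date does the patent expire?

2045-05-09

Filing date + 24 years → 9 May 2045.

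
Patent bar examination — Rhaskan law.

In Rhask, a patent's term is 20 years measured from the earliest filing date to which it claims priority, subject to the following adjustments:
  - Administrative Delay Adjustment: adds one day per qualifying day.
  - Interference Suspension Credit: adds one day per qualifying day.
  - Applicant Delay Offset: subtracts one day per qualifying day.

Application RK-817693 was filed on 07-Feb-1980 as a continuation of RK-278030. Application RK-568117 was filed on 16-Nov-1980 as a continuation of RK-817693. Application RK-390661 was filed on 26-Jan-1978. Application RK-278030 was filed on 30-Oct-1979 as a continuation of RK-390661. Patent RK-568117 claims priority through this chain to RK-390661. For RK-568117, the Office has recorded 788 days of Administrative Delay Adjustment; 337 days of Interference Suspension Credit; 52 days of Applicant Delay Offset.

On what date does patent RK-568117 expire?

January 3, 2001

Earliest priority filing: 26 January 1978.
Base term: 26 January 1978 + 20 years → 26 January 1998.
Administrative Delay Adjustment: +788 days → 24 March 2000.
Interference Suspension Credit: +337 days → 24 February 2001.
Applicant Delay Offset: −52 days → 3 January 2001.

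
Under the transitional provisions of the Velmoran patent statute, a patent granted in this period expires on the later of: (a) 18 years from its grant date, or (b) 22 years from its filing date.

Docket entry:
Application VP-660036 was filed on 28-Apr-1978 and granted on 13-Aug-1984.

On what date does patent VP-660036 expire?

(a) grant + 18 years → 13 August 2002.
(b) filing + 22 years → 28 April 2000.
Later of the two: 13 August 2002.

August 13, 2002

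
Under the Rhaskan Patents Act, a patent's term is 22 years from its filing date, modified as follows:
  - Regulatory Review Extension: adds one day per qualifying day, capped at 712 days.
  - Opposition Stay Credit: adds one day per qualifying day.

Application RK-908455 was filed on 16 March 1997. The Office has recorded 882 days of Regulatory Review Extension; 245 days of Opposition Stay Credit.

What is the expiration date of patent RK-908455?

October 28, 2021

Base term: filing date + 22 years → 16 March 2019.
Regulatory Review Extension: 882 days claimed exceeds the 712-day cap, so +712 days → 25 February 2021.
Opposition Stay Credit: +245 days → 28 October 2021.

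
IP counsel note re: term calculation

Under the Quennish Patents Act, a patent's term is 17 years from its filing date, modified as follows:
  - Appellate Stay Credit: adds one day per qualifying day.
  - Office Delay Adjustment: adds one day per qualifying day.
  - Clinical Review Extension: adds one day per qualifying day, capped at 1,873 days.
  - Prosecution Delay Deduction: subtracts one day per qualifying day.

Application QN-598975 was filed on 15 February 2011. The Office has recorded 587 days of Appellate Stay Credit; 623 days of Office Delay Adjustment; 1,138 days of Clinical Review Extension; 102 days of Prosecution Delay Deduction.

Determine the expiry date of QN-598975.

2034-04-10

Base term: filing date + 17 years → 15 February 2028.
Appellate Stay Credit: +587 days → 24 September 2029.
Office Delay Adjustment: +623 days → 9 June 2031.
Clinical Review Extension: 1138 days (within the 1873-day cap) → +1138 days → 21 July 2034.
Prosecution Delay Deduction: −102 days → 10 April 2034.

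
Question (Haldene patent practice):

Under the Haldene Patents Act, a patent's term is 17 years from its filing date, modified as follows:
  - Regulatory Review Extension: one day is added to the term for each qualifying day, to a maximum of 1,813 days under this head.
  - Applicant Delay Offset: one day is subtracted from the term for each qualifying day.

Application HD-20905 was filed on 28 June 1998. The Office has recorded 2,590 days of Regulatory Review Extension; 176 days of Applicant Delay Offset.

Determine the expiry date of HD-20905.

Base term: filing date + 17 years → 28 June 2015.
Regulatory Review Extension: 2590 days claimed exceeds the 1813-day cap, so +1813 days → 14 June 2020.
Applicant Delay Offset: −176 days → 21 December 2019.

December 21, 2019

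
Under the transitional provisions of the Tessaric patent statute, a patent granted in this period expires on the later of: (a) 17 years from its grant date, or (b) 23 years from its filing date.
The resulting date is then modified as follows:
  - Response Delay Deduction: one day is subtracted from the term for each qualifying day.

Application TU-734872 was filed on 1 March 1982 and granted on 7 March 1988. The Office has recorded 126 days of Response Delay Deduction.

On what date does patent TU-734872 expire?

November 1, 2004

(a) grant + 17 years → 7 March 2005.
(b) filing + 23 years → 1 March 2005.
Later of the two: 7 March 2005.
Response Delay Deduction: −126 days → 1 November 2004.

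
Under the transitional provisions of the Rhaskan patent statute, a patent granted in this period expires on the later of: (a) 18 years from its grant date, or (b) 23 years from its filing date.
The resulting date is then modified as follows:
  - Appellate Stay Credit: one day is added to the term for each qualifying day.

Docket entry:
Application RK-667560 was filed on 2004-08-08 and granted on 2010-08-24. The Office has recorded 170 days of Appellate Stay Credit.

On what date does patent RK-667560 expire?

(a) grant + 18 years → 24 August 2028.
(b) filing + 23 years → 8 August 2027.
Later of the two: 24 August 2028.
Appellate Stay Credit: +170 days → 10 February 2029.

February 10, 2029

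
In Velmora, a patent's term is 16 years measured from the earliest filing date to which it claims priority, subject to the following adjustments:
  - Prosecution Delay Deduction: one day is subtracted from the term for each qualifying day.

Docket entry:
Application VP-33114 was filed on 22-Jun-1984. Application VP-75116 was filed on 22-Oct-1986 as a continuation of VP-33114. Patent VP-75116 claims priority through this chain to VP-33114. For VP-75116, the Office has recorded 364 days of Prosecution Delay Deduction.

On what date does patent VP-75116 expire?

June 24, 1999

Earliest priority filing: 22 June 1984.
Base term: 22 June 1984 + 16 years → 22 June 2000.
Prosecution Delay Deduction: −364 days → 24 June 1999.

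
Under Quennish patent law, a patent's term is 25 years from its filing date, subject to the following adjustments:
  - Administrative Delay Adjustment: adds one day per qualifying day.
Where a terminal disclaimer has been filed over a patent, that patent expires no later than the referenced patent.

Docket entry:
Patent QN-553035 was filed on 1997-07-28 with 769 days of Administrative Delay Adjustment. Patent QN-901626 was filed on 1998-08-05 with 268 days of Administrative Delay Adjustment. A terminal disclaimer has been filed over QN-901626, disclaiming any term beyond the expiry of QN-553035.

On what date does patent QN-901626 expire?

2024-04-29

Natural term of QN-901626:
  Base: filing + 25 years → 5 August 2023.
  Administrative Delay Adjustment: +268 days → 29 April 2024.
Expiry of referenced patent QN-553035:
  Base: filing + 25 years → 28 July 2022.
  Administrative Delay Adjustment: +769 days → 4 September 2024.
Terminal disclaimer: QN-901626 expires on the earlier of 29 April 2024 and 4 September 2024.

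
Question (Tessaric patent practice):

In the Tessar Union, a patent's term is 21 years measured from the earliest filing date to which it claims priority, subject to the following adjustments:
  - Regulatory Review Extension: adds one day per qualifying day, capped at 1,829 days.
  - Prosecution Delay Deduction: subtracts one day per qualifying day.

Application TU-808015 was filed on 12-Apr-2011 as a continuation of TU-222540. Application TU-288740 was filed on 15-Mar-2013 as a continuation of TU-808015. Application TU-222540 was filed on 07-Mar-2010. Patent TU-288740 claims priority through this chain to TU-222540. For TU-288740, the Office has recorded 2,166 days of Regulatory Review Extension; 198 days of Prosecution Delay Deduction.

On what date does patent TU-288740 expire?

Earliest priority filing: 7 March 2010.
Base term: 7 March 2010 + 21 years → 7 March 2031.
Regulatory Review Extension: 2166 days claimed exceeds the 1829-day cap, so +1829 days → 9 March 2036.
Prosecution Delay Deduction: −198 days → 24 August 2035.

2035-08-24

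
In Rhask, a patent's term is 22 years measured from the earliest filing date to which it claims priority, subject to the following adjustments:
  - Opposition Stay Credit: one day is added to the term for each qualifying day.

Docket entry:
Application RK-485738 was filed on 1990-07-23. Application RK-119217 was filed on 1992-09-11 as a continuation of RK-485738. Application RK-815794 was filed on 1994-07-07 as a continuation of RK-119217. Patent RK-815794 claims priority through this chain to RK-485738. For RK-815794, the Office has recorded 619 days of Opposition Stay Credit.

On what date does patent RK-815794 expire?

Earliest priority filing: 23 July 1990.
Base term: 23 July 1990 + 22 years → 23 July 2012.
Opposition Stay Credit: +619 days → 3 April 2014.

2014-04-03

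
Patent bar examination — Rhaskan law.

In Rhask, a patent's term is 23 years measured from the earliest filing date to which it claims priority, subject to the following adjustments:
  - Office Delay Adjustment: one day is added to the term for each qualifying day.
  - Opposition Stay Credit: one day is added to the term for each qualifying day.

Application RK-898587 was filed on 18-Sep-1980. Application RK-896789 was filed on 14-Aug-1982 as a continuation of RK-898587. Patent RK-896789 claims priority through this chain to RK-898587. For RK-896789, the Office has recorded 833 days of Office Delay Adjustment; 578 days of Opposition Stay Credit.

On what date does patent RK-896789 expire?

July 30, 2007

Earliest priority filing: 18 September 1980.
Base term: 18 September 1980 + 23 years → 18 September 2003.
Office Delay Adjustment: +833 days → 29 December 2005.
Opposition Stay Credit: +578 days → 30 July 2007.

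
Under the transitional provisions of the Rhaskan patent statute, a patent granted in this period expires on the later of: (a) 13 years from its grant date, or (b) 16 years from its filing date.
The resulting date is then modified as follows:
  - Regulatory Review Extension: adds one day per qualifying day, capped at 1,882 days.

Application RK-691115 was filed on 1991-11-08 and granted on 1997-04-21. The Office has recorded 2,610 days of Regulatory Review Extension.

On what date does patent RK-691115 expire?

June 16, 2015

(a) grant + 13 years → 21 April 2010.
(b) filing + 16 years → 8 November 2007.
Later of the two: 21 April 2010.
Regulatory Review Extension: 2610 days claimed exceeds the 1882-day cap, so +1882 days → 16 June 2015.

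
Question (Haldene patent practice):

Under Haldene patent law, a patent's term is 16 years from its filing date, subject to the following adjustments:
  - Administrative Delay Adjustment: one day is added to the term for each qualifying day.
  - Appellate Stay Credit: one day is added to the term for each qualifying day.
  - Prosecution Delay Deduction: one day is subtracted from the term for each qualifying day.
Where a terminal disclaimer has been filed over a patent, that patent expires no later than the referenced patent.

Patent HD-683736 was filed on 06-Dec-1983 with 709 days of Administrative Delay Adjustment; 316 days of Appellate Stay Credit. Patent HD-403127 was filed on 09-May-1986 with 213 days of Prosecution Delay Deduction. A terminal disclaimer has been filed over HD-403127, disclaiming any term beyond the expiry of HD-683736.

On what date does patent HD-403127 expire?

Natural term of HD-403127:
  Base: filing + 16 years → 9 May 2002.
  Prosecution Delay Deduction: −213 days → 8 October 2001.
Expiry of referenced patent HD-683736:
  Base: filing + 16 years → 6 December 1999.
  Administrative Delay Adjustment: +709 days → 14 November 2001.
  Appellate Stay Credit: +316 days → 26 September 2002.
Terminal disclaimer: HD-403127 expires on the earlier of 8 October 2001 and 26 September 2002.

October 8, 2001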